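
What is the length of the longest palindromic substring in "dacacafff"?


Input: "dacacafff"
Checking substrings for palindromes:
  [1:6] "acaca" (len 5) => palindrome
  [1:4] "aca" (len 3) => palindrome
  [2:5] "cac" (len 3) => palindrome
  [3:6] "aca" (len 3) => palindrome
  [6:9] "fff" (len 3) => palindrome
  [6:8] "ff" (len 2) => palindrome
Longest palindromic substring: "acaca" with length 5

5


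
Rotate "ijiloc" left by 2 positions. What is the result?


Input: "ijiloc", rotate left by 2
First 2 characters: "ij"
Remaining characters: "iloc"
Concatenate remaining + first: "iloc" + "ij" = "ilocij"

ilocij


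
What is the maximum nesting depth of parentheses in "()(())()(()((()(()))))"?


Input: "()(())()(()((()(()))))"
Tracking depth:
  Position 0 '(': depth becomes 1
  Position 1 ')': depth becomes 0
  Position 2 '(': depth becomes 1
  Position 3 '(': depth becomes 2
  Position 4 ')': depth becomes 1
  Position 5 ')': depth becomes 0
  Position 6 '(': depth becomes 1
  Position 7 ')': depth becomes 0
  Position 8 '(': depth becomes 1
  Position 9 '(': depth becomes 2
  Position 10 ')': depth becomes 1
  Position 11 '(': depth becomes 2
  Position 12 '(': depth becomes 3
  Position 13 '(': depth becomes 4
  Position 14 ')': depth becomes 3
  Position 15 '(': depth becomes 4
  Position 16 '(': depth becomes 5
  Position 17 ')': depth becomes 4
  Position 18 ')': depth becomes 3
  Position 19 ')': depth becomes 2
  Position 20 ')': depth becomes 1
  Position 21 ')': depth becomes 0
Maximum depth reached: 5

5


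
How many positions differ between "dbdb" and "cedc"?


Comparing "dbdb" and "cedc" position by position:
  Position 0: 'd' vs 'c' => DIFFER
  Position 1: 'b' vs 'e' => DIFFER
  Position 2: 'd' vs 'd' => same
  Position 3: 'b' vs 'c' => DIFFER
Positions that differ: 3

3


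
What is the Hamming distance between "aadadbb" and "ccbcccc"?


Comparing "aadadbb" and "ccbcccc" position by position:
  Position 0: 'a' vs 'c' => differ
  Position 1: 'a' vs 'c' => differ
  Position 2: 'd' vs 'b' => differ
  Position 3: 'a' vs 'c' => differ
  Position 4: 'd' vs 'c' => differ
  Position 5: 'b' vs 'c' => differ
  Position 6: 'b' vs 'c' => differ
Total differences (Hamming distance): 7

7


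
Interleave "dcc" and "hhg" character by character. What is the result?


Interleaving "dcc" and "hhg":
  Position 0: 'd' from first, 'h' from second => "dh"
  Position 1: 'c' from first, 'h' from second => "ch"
  Position 2: 'c' from first, 'g' from second => "cg"
Result: dhchcg

dhchcg


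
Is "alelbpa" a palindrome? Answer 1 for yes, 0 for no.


Input: alelbpa
Reversed: apblela
  Compare pos 0 ('a') with pos 6 ('a'): match
  Compare pos 1 ('l') with pos 5 ('p'): MISMATCH
  Compare pos 2 ('e') with pos 4 ('b'): MISMATCH
Result: not a palindrome

0


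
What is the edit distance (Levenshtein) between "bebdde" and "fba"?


Computing edit distance: "bebdde" -> "fba"
DP table:
           f    b    a
      0    1    2    3
  b   1    1    1    2
  e   2    2    2    2
  b   3    3    2    3
  d   4    4    3    3
  d   5    5    4    4
  e   6    6    5    5
Edit distance = dp[6][3] = 5

5


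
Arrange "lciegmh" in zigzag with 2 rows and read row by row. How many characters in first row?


Zigzag "lciegmh" into 2 rows:
Placing characters:
  'l' => row 0
  'c' => row 1
  'i' => row 0
  'e' => row 1
  'g' => row 0
  'm' => row 1
  'h' => row 0
Rows:
  Row 0: "ligh"
  Row 1: "cem"
First row length: 4

4


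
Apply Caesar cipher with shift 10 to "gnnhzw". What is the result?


Caesar cipher: shift "gnnhzw" by 10
  'g' (pos 6) + 10 = pos 16 = 'q'
  'n' (pos 13) + 10 = pos 23 = 'x'
  'n' (pos 13) + 10 = pos 23 = 'x'
  'h' (pos 7) + 10 = pos 17 = 'r'
  'z' (pos 25) + 10 = pos 9 = 'j'
  'w' (pos 22) + 10 = pos 6 = 'g'
Result: qxxrjg

qxxrjg


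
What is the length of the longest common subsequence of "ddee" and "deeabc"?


LCS of "ddee" and "deeabc"
DP table:
           d    e    e    a    b    c
      0    0    0    0    0    0    0
  d   0    1    1    1    1    1    1
  d   0    1    1    1    1    1    1
  e   0    1    2    2    2    2    2
  e   0    1    2    3    3    3    3
LCS length = dp[4][6] = 3

3


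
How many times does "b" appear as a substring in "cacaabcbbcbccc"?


Searching for "b" in "cacaabcbbcbccc"
Scanning each position:
  Position 0: "c" => no
  Position 1: "a" => no
  Position 2: "c" => no
  Position 3: "a" => no
  Position 4: "a" => no
  Position 5: "b" => MATCH
  Position 6: "c" => no
  Position 7: "b" => MATCH
  Position 8: "b" => MATCH
  Position 9: "c" => no
  Position 10: "b" => MATCH
  Position 11: "c" => no
  Position 12: "c" => no
  Position 13: "c" => no
Total occurrences: 4

4


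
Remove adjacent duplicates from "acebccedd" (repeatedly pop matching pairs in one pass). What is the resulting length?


Input: acebccedd
Stack-based adjacent duplicate removal:
  Read 'a': push. Stack: a
  Read 'c': push. Stack: ac
  Read 'e': push. Stack: ace
  Read 'b': push. Stack: aceb
  Read 'c': push. Stack: acebc
  Read 'c': matches stack top 'c' => pop. Stack: aceb
  Read 'e': push. Stack: acebe
  Read 'd': push. Stack: acebed
  Read 'd': matches stack top 'd' => pop. Stack: acebe
Final stack: "acebe" (length 5)

5


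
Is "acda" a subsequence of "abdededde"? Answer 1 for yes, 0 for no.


Check if "acda" is a subsequence of "abdededde"
Greedy scan:
  Position 0 ('a'): matches sub[0] = 'a'
  Position 1 ('b'): no match needed
  Position 2 ('d'): no match needed
  Position 3 ('e'): no match needed
  Position 4 ('d'): no match needed
  Position 5 ('e'): no match needed
  Position 6 ('d'): no match needed
  Position 7 ('d'): no match needed
  Position 8 ('e'): no match needed
Only matched 1/4 characters => not a subsequence

0


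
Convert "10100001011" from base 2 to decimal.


Input: "10100001011" in base 2
Positional expansion:
  Digit '1' (value 1) x 2^10 = 1024
  Digit '0' (value 0) x 2^9 = 0
  Digit '1' (value 1) x 2^8 = 256
  Digit '0' (value 0) x 2^7 = 0
  Digit '0' (value 0) x 2^6 = 0
  Digit '0' (value 0) x 2^5 = 0
  Digit '0' (value 0) x 2^4 = 0
  Digit '1' (value 1) x 2^3 = 8
  Digit '0' (value 0) x 2^2 = 0
  Digit '1' (value 1) x 2^1 = 2
  Digit '1' (value 1) x 2^0 = 1
Sum = 1291

1291


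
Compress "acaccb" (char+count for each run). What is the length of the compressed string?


Input: acaccb
Runs:
  'a' x 1 => "a1"
  'c' x 1 => "c1"
  'a' x 1 => "a1"
  'c' x 2 => "c2"
  'b' x 1 => "b1"
Compressed: "a1c1a1c2b1"
Compressed length: 10

10


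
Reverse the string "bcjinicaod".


Input: bcjinicaod
Reading characters right to left:
  Position 9: 'd'
  Position 8: 'o'
  Position 7: 'a'
  Position 6: 'c'
  Position 5: 'i'
  Position 4: 'n'
  Position 3: 'i'
  Position 2: 'j'
  Position 1: 'c'
  Position 0: 'b'
Reversed: doacinijcb

doacinijcb


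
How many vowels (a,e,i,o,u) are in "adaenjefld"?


Input: adaenjefld
Checking each character:
  'a' at position 0: vowel (running total: 1)
  'd' at position 1: consonant
  'a' at position 2: vowel (running total: 2)
  'e' at position 3: vowel (running total: 3)
  'n' at position 4: consonant
  'j' at position 5: consonant
  'e' at position 6: vowel (running total: 4)
  'f' at position 7: consonant
  'l' at position 8: consonant
  'd' at position 9: consonant
Total vowels: 4

4


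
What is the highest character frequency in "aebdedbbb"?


Input: aebdedbbb
Character counts:
  'a': 1
  'b': 4
  'd': 2
  'e': 2
Maximum frequency: 4

4


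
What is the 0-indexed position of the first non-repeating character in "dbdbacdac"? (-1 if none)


Input: dbdbacdac
Character frequencies:
  'a': 2
  'b': 2
  'c': 2
  'd': 3
Scanning left to right for freq == 1:
  Position 0 ('d'): freq=3, skip
  Position 1 ('b'): freq=2, skip
  Position 2 ('d'): freq=3, skip
  Position 3 ('b'): freq=2, skip
  Position 4 ('a'): freq=2, skip
  Position 5 ('c'): freq=2, skip
  Position 6 ('d'): freq=3, skip
  Position 7 ('a'): freq=2, skip
  Position 8 ('c'): freq=2, skip
  No unique character found => answer = -1

-1


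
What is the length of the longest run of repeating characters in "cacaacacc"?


Input: "cacaacacc"
Scanning for longest run:
  Position 1 ('a'): new char, reset run to 1
  Position 2 ('c'): new char, reset run to 1
  Position 3 ('a'): new char, reset run to 1
  Position 4 ('a'): continues run of 'a', length=2
  Position 5 ('c'): new char, reset run to 1
  Position 6 ('a'): new char, reset run to 1
  Position 7 ('c'): new char, reset run to 1
  Position 8 ('c'): continues run of 'c', length=2
Longest run: 'a' with length 2

2


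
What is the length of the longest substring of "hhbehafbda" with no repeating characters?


Input: "hhbehafbda"
Sliding window (track last position of each char):
  Position 0 ('h'): window [0,0] length 1 -- new best
  Position 1 ('h'): repeat (last at 0), move window start to 1
  Position 1 ('h'): window [1,1] length 1
  Position 2 ('b'): window [1,2] length 2 -- new best
  Position 3 ('e'): window [1,3] length 3 -- new best
  Position 4 ('h'): repeat (last at 1), move window start to 2
  Position 4 ('h'): window [2,4] length 3
  Position 5 ('a'): window [2,5] length 4 -- new best
  Position 6 ('f'): window [2,6] length 5 -- new best
  Position 7 ('b'): repeat (last at 2), move window start to 3
  Position 7 ('b'): window [3,7] length 5
  Position 8 ('d'): window [3,8] length 6 -- new best
  Position 9 ('a'): repeat (last at 5), move window start to 6
  Position 9 ('a'): window [6,9] length 4
Longest substring with no repeats: "ehafbd" with length 6

6


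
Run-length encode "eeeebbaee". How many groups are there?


Input: eeeebbaee
Scanning for consecutive runs:
  Group 1: 'e' x 4 (positions 0-3)
  Group 2: 'b' x 2 (positions 4-5)
  Group 3: 'a' x 1 (positions 6-6)
  Group 4: 'e' x 2 (positions 7-8)
Total groups: 4

4


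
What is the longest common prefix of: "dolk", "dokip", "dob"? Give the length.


Words: dolk, dokip, dob
  Position 0: all 'd' => match
  Position 1: all 'o' => match
  Position 2: ('l', 'k', 'b') => mismatch, stop
LCP = "do" (length 2)

2


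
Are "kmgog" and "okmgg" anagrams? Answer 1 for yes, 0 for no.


Strings: "kmgog", "okmgg"
Sorted first:  ggkmo
Sorted second: ggkmo
Sorted forms match => anagrams

1


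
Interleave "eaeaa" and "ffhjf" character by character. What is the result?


Interleaving "eaeaa" and "ffhjf":
  Position 0: 'e' from first, 'f' from second => "ef"
  Position 1: 'a' from first, 'f' from second => "af"
  Position 2: 'e' from first, 'h' from second => "eh"
  Position 3: 'a' from first, 'j' from second => "aj"
  Position 4: 'a' from first, 'f' from second => "af"
Result: efafehajaf

efafehajaf


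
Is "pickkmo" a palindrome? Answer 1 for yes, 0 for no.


Input: pickkmo
Reversed: omkkcip
  Compare pos 0 ('p') with pos 6 ('o'): MISMATCH
  Compare pos 1 ('i') with pos 5 ('m'): MISMATCH
  Compare pos 2 ('c') with pos 4 ('k'): MISMATCH
Result: not a palindrome

0


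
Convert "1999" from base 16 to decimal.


Input: "1999" in base 16
Positional expansion:
  Digit '1' (value 1) x 16^3 = 4096
  Digit '9' (value 9) x 16^2 = 2304
  Digit '9' (value 9) x 16^1 = 144
  Digit '9' (value 9) x 16^0 = 9
Sum = 6553

6553


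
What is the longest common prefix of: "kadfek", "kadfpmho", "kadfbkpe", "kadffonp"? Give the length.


Words: kadfek, kadfpmho, kadfbkpe, kadffonp
  Position 0: all 'k' => match
  Position 1: all 'a' => match
  Position 2: all 'd' => match
  Position 3: all 'f' => match
  Position 4: ('e', 'p', 'b', 'f') => mismatch, stop
LCP = "kadf" (length 4)

4


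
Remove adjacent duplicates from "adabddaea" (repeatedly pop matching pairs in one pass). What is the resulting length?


Input: adabddaea
Stack-based adjacent duplicate removal:
  Read 'a': push. Stack: a
  Read 'd': push. Stack: ad
  Read 'a': push. Stack: ada
  Read 'b': push. Stack: adab
  Read 'd': push. Stack: adabd
  Read 'd': matches stack top 'd' => pop. Stack: adab
  Read 'a': push. Stack: adaba
  Read 'e': push. Stack: adabae
  Read 'a': push. Stack: adabaea
Final stack: "adabaea" (length 7)

7


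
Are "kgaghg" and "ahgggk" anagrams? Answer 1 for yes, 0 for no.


Strings: "kgaghg", "ahgggk"
Sorted first:  aggghk
Sorted second: aggghk
Sorted forms match => anagrams

1


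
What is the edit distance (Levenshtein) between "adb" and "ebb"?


Computing edit distance: "adb" -> "ebb"
DP table:
           e    b    b
      0    1    2    3
  a   1    1    2    3
  d   2    2    2    3
  b   3    3    2    2
Edit distance = dp[3][3] = 2

2


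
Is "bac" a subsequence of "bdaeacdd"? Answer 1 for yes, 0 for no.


Check if "bac" is a subsequence of "bdaeacdd"
Greedy scan:
  Position 0 ('b'): matches sub[0] = 'b'
  Position 1 ('d'): no match needed
  Position 2 ('a'): matches sub[1] = 'a'
  Position 3 ('e'): no match needed
  Position 4 ('a'): no match needed
  Position 5 ('c'): matches sub[2] = 'c'
  Position 6 ('d'): no match needed
  Position 7 ('d'): no match needed
All 3 characters matched => is a subsequence

1


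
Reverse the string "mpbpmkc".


Input: mpbpmkc
Reading characters right to left:
  Position 6: 'c'
  Position 5: 'k'
  Position 4: 'm'
  Position 3: 'p'
  Position 2: 'b'
  Position 1: 'p'
  Position 0: 'm'
Reversed: ckmpbpm

ckmpbpm


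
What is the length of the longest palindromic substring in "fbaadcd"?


Input: "fbaadcd"
Checking substrings for palindromes:
  [4:7] "dcd" (len 3) => palindrome
  [2:4] "aa" (len 2) => palindrome
Longest palindromic substring: "dcd" with length 3

3


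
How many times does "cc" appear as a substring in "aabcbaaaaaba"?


Searching for "cc" in "aabcbaaaaaba"
Scanning each position:
  Position 0: "aa" => no
  Position 1: "ab" => no
  Position 2: "bc" => no
  Position 3: "cb" => no
  Position 4: "ba" => no
  Position 5: "aa" => no
  Position 6: "aa" => no
  Position 7: "aa" => no
  Position 8: "aa" => no
  Position 9: "ab" => no
  Position 10: "ba" => no
Total occurrences: 0

0


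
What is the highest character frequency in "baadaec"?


Input: baadaec
Character counts:
  'a': 3
  'b': 1
  'c': 1
  'd': 1
  'e': 1
Maximum frequency: 3

3


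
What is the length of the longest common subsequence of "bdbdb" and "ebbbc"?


LCS of "bdbdb" and "ebbbc"
DP table:
           e    b    b    b    c
      0    0    0    0    0    0
  b   0    0    1    1    1    1
  d   0    0    1    1    1    1
  b   0    0    1    2    2    2
  d   0    0    1    2    2    2
  b   0    0    1    2    3    3
LCS length = dp[5][5] = 3

3


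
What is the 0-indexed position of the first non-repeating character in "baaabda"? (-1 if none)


Input: baaabda
Character frequencies:
  'a': 4
  'b': 2
  'd': 1
Scanning left to right for freq == 1:
  Position 0 ('b'): freq=2, skip
  Position 1 ('a'): freq=4, skip
  Position 2 ('a'): freq=4, skip
  Position 3 ('a'): freq=4, skip
  Position 4 ('b'): freq=2, skip
  Position 5 ('d'): unique! => answer = 5

5


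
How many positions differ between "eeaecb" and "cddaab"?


Comparing "eeaecb" and "cddaab" position by position:
  Position 0: 'e' vs 'c' => DIFFER
  Position 1: 'e' vs 'd' => DIFFER
  Position 2: 'a' vs 'd' => DIFFER
  Position 3: 'e' vs 'a' => DIFFER
  Position 4: 'c' vs 'a' => DIFFER
  Position 5: 'b' vs 'b' => same
Positions that differ: 5

5


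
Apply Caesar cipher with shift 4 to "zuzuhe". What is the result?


Caesar cipher: shift "zuzuhe" by 4
  'z' (pos 25) + 4 = pos 3 = 'd'
  'u' (pos 20) + 4 = pos 24 = 'y'
  'z' (pos 25) + 4 = pos 3 = 'd'
  'u' (pos 20) + 4 = pos 24 = 'y'
  'h' (pos 7) + 4 = pos 11 = 'l'
  'e' (pos 4) + 4 = pos 8 = 'i'
Result: dydyli

dydyli


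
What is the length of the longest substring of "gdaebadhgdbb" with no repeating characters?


Input: "gdaebadhgdbb"
Sliding window (track last position of each char):
  Position 0 ('g'): window [0,0] length 1 -- new best
  Position 1 ('d'): window [0,1] length 2 -- new best
  Position 2 ('a'): window [0,2] length 3 -- new best
  Position 3 ('e'): window [0,3] length 4 -- new best
  Position 4 ('b'): window [0,4] length 5 -- new best
  Position 5 ('a'): repeat (last at 2), move window start to 3
  Position 5 ('a'): window [3,5] length 3
  Position 6 ('d'): window [3,6] length 4
  Position 7 ('h'): window [3,7] length 5
  Position 8 ('g'): window [3,8] length 6 -- new best
  Position 9 ('d'): repeat (last at 6), move window start to 7
  Position 9 ('d'): window [7,9] length 3
  Position 10 ('b'): window [7,10] length 4
  Position 11 ('b'): repeat (last at 10), move window start to 11
  Position 11 ('b'): window [11,11] length 1
Longest substring with no repeats: "ebadhg" with length 6

6


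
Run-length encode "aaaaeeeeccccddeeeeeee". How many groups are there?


Input: aaaaeeeeccccddeeeeeee
Scanning for consecutive runs:
  Group 1: 'a' x 4 (positions 0-3)
  Group 2: 'e' x 4 (positions 4-7)
  Group 3: 'c' x 4 (positions 8-11)
  Group 4: 'd' x 2 (positions 12-13)
  Group 5: 'e' x 7 (positions 14-20)
Total groups: 5

5


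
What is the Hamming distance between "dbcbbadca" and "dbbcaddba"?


Comparing "dbcbbadca" and "dbbcaddba" position by position:
  Position 0: 'd' vs 'd' => same
  Position 1: 'b' vs 'b' => same
  Position 2: 'c' vs 'b' => differ
  Position 3: 'b' vs 'c' => differ
  Position 4: 'b' vs 'a' => differ
  Position 5: 'a' vs 'd' => differ
  Position 6: 'd' vs 'd' => same
  Position 7: 'c' vs 'b' => differ
  Position 8: 'a' vs 'a' => same
Total differences (Hamming distance): 5

5


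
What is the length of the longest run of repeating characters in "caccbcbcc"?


Input: "caccbcbcc"
Scanning for longest run:
  Position 1 ('a'): new char, reset run to 1
  Position 2 ('c'): new char, reset run to 1
  Position 3 ('c'): continues run of 'c', length=2
  Position 4 ('b'): new char, reset run to 1
  Position 5 ('c'): new char, reset run to 1
  Position 6 ('b'): new char, reset run to 1
  Position 7 ('c'): new char, reset run to 1
  Position 8 ('c'): continues run of 'c', length=2
Longest run: 'c' with length 2

2


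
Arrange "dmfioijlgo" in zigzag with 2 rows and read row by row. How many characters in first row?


Zigzag "dmfioijlgo" into 2 rows:
Placing characters:
  'd' => row 0
  'm' => row 1
  'f' => row 0
  'i' => row 1
  'o' => row 0
  'i' => row 1
  'j' => row 0
  'l' => row 1
  'g' => row 0
  'o' => row 1
Rows:
  Row 0: "dfojg"
  Row 1: "miilo"
First row length: 5

5


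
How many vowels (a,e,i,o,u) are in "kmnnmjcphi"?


Input: kmnnmjcphi
Checking each character:
  'k' at position 0: consonant
  'm' at position 1: consonant
  'n' at position 2: consonant
  'n' at position 3: consonant
  'm' at position 4: consonant
  'j' at position 5: consonant
  'c' at position 6: consonant
  'p' at position 7: consonant
  'h' at position 8: consonant
  'i' at position 9: vowel (running total: 1)
Total vowels: 1

1


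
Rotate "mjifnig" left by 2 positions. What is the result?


Input: "mjifnig", rotate left by 2
First 2 characters: "mj"
Remaining characters: "ifnig"
Concatenate remaining + first: "ifnig" + "mj" = "ifnigmj"

ifnigmj


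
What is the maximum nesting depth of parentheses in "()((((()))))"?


Input: "()((((()))))"
Tracking depth:
  Position 0 '(': depth becomes 1
  Position 1 ')': depth becomes 0
  Position 2 '(': depth becomes 1
  Position 3 '(': depth becomes 2
  Position 4 '(': depth becomes 3
  Position 5 '(': depth becomes 4
  Position 6 '(': depth becomes 5
  Position 7 ')': depth becomes 4
  Position 8 ')': depth becomes 3
  Position 9 ')': depth becomes 2
  Position 10 ')': depth becomes 1
  Position 11 ')': depth becomes 0
Maximum depth reached: 5

5


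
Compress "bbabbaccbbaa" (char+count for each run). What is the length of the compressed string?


Input: bbabbaccbbaa
Runs:
  'b' x 2 => "b2"
  'a' x 1 => "a1"
  'b' x 2 => "b2"
  'a' x 1 => "a1"
  'c' x 2 => "c2"
  'b' x 2 => "b2"
  'a' x 2 => "a2"
Compressed: "b2a1b2a1c2b2a2"
Compressed length: 14

14


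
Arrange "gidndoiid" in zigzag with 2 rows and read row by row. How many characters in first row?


Zigzag "gidndoiid" into 2 rows:
Placing characters:
  'g' => row 0
  'i' => row 1
  'd' => row 0
  'n' => row 1
  'd' => row 0
  'o' => row 1
  'i' => row 0
  'i' => row 1
  'd' => row 0
Rows:
  Row 0: "gddid"
  Row 1: "inoi"
First row length: 5

5


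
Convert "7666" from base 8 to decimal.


Input: "7666" in base 8
Positional expansion:
  Digit '7' (value 7) x 8^3 = 3584
  Digit '6' (value 6) x 8^2 = 384
  Digit '6' (value 6) x 8^1 = 48
  Digit '6' (value 6) x 8^0 = 6
Sum = 4022

4022


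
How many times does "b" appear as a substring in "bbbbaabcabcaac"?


Searching for "b" in "bbbbaabcabcaac"
Scanning each position:
  Position 0: "b" => MATCH
  Position 1: "b" => MATCH
  Position 2: "b" => MATCH
  Position 3: "b" => MATCH
  Position 4: "a" => no
  Position 5: "a" => no
  Position 6: "b" => MATCH
  Position 7: "c" => no
  Position 8: "a" => no
  Position 9: "b" => MATCH
  Position 10: "c" => no
  Position 11: "a" => no
  Position 12: "a" => no
  Position 13: "c" => no
Total occurrences: 6

6


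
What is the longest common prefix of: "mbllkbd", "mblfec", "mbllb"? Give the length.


Words: mbllkbd, mblfec, mbllb
  Position 0: all 'm' => match
  Position 1: all 'b' => match
  Position 2: all 'l' => match
  Position 3: ('l', 'f', 'l') => mismatch, stop
LCP = "mbl" (length 3)

3


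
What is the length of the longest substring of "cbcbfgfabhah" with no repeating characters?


Input: "cbcbfgfabhah"
Sliding window (track last position of each char):
  Position 0 ('c'): window [0,0] length 1 -- new best
  Position 1 ('b'): window [0,1] length 2 -- new best
  Position 2 ('c'): repeat (last at 0), move window start to 1
  Position 2 ('c'): window [1,2] length 2
  Position 3 ('b'): repeat (last at 1), move window start to 2
  Position 3 ('b'): window [2,3] length 2
  Position 4 ('f'): window [2,4] length 3 -- new best
  Position 5 ('g'): window [2,5] length 4 -- new best
  Position 6 ('f'): repeat (last at 4), move window start to 5
  Position 6 ('f'): window [5,6] length 2
  Position 7 ('a'): window [5,7] length 3
  Position 8 ('b'): window [5,8] length 4
  Position 9 ('h'): window [5,9] length 5 -- new best
  Position 10 ('a'): repeat (last at 7), move window start to 8
  Position 10 ('a'): window [8,10] length 3
  Position 11 ('h'): repeat (last at 9), move window start to 10
  Position 11 ('h'): window [10,11] length 2
Longest substring with no repeats: "gfabh" with length 5

5


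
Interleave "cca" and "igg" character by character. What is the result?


Interleaving "cca" and "igg":
  Position 0: 'c' from first, 'i' from second => "ci"
  Position 1: 'c' from first, 'g' from second => "cg"
  Position 2: 'a' from first, 'g' from second => "ag"
Result: cicgag

cicgag


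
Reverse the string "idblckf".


Input: idblckf
Reading characters right to left:
  Position 6: 'f'
  Position 5: 'k'
  Position 4: 'c'
  Position 3: 'l'
  Position 2: 'b'
  Position 1: 'd'
  Position 0: 'i'
Reversed: fkclbdi

fkclbdi


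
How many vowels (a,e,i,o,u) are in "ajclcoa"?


Input: ajclcoa
Checking each character:
  'a' at position 0: vowel (running total: 1)
  'j' at position 1: consonant
  'c' at position 2: consonant
  'l' at position 3: consonant
  'c' at position 4: consonant
  'o' at position 5: vowel (running total: 2)
  'a' at position 6: vowel (running total: 3)
Total vowels: 3

3


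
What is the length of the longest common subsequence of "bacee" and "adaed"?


LCS of "bacee" and "adaed"
DP table:
           a    d    a    e    d
      0    0    0    0    0    0
  b   0    0    0    0    0    0
  a   0    1    1    1    1    1
  c   0    1    1    1    1    1
  e   0    1    1    1    2    2
  e   0    1    1    1    2    2
LCS length = dp[5][5] = 2

2


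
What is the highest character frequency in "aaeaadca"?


Input: aaeaadca
Character counts:
  'a': 5
  'c': 1
  'd': 1
  'e': 1
Maximum frequency: 5

5


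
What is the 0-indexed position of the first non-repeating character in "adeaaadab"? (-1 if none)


Input: adeaaadab
Character frequencies:
  'a': 5
  'b': 1
  'd': 2
  'e': 1
Scanning left to right for freq == 1:
  Position 0 ('a'): freq=5, skip
  Position 1 ('d'): freq=2, skip
  Position 2 ('e'): unique! => answer = 2

2


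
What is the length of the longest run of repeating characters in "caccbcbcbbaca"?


Input: "caccbcbcbbaca"
Scanning for longest run:
  Position 1 ('a'): new char, reset run to 1
  Position 2 ('c'): new char, reset run to 1
  Position 3 ('c'): continues run of 'c', length=2
  Position 4 ('b'): new char, reset run to 1
  Position 5 ('c'): new char, reset run to 1
  Position 6 ('b'): new char, reset run to 1
  Position 7 ('c'): new char, reset run to 1
  Position 8 ('b'): new char, reset run to 1
  Position 9 ('b'): continues run of 'b', length=2
  Position 10 ('a'): new char, reset run to 1
  Position 11 ('c'): new char, reset run to 1
  Position 12 ('a'): new char, reset run to 1
Longest run: 'c' with length 2

2


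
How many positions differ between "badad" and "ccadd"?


Comparing "badad" and "ccadd" position by position:
  Position 0: 'b' vs 'c' => DIFFER
  Position 1: 'a' vs 'c' => DIFFER
  Position 2: 'd' vs 'a' => DIFFER
  Position 3: 'a' vs 'd' => DIFFER
  Position 4: 'd' vs 'd' => same
Positions that differ: 4

4


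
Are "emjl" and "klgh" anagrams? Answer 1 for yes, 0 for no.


Strings: "emjl", "klgh"
Sorted first:  ejlm
Sorted second: ghkl
Differ at position 0: 'e' vs 'g' => not anagrams

0


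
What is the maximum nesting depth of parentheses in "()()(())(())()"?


Input: "()()(())(())()"
Tracking depth:
  Position 0 '(': depth becomes 1
  Position 1 ')': depth becomes 0
  Position 2 '(': depth becomes 1
  Position 3 ')': depth becomes 0
  Position 4 '(': depth becomes 1
  Position 5 '(': depth becomes 2
  Position 6 ')': depth becomes 1
  Position 7 ')': depth becomes 0
  Position 8 '(': depth becomes 1
  Position 9 '(': depth becomes 2
  Position 10 ')': depth becomes 1
  Position 11 ')': depth becomes 0
  Position 12 '(': depth becomes 1
  Position 13 ')': depth becomes 0
Maximum depth reached: 2

2


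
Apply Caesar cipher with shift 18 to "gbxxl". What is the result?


Caesar cipher: shift "gbxxl" by 18
  'g' (pos 6) + 18 = pos 24 = 'y'
  'b' (pos 1) + 18 = pos 19 = 't'
  'x' (pos 23) + 18 = pos 15 = 'p'
  'x' (pos 23) + 18 = pos 15 = 'p'
  'l' (pos 11) + 18 = pos 3 = 'd'
Result: ytppd

ytppd


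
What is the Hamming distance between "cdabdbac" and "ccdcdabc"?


Comparing "cdabdbac" and "ccdcdabc" position by position:
  Position 0: 'c' vs 'c' => same
  Position 1: 'd' vs 'c' => differ
  Position 2: 'a' vs 'd' => differ
  Position 3: 'b' vs 'c' => differ
  Position 4: 'd' vs 'd' => same
  Position 5: 'b' vs 'a' => differ
  Position 6: 'a' vs 'b' => differ
  Position 7: 'c' vs 'c' => same
Total differences (Hamming distance): 5

5


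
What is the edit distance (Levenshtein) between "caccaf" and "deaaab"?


Computing edit distance: "caccaf" -> "deaaab"
DP table:
           d    e    a    a    a    b
      0    1    2    3    4    5    6
  c   1    1    2    3    4    5    6
  a   2    2    2    2    3    4    5
  c   3    3    3    3    3    4    5
  c   4    4    4    4    4    4    5
  a   5    5    5    4    4    4    5
  f   6    6    6    5    5    5    5
Edit distance = dp[6][6] = 5

5


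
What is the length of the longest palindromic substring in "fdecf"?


Input: "fdecf"
Checking substrings for palindromes:
  No multi-char palindromic substrings found
Longest palindromic substring: "f" with length 1

1


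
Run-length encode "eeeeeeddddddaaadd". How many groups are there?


Input: eeeeeeddddddaaadd
Scanning for consecutive runs:
  Group 1: 'e' x 6 (positions 0-5)
  Group 2: 'd' x 6 (positions 6-11)
  Group 3: 'a' x 3 (positions 12-14)
  Group 4: 'd' x 2 (positions 15-16)
Total groups: 4

4


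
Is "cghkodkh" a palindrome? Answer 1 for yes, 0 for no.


Input: cghkodkh
Reversed: hkdokhgc
  Compare pos 0 ('c') with pos 7 ('h'): MISMATCH
  Compare pos 1 ('g') with pos 6 ('k'): MISMATCH
  Compare pos 2 ('h') with pos 5 ('d'): MISMATCH
  Compare pos 3 ('k') with pos 4 ('o'): MISMATCH
Result: not a palindrome

0


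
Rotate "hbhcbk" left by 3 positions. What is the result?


Input: "hbhcbk", rotate left by 3
First 3 characters: "hbh"
Remaining characters: "cbk"
Concatenate remaining + first: "cbk" + "hbh" = "cbkhbh"

cbkhbh


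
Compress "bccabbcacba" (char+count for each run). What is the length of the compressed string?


Input: bccabbcacba
Runs:
  'b' x 1 => "b1"
  'c' x 2 => "c2"
  'a' x 1 => "a1"
  'b' x 2 => "b2"
  'c' x 1 => "c1"
  'a' x 1 => "a1"
  'c' x 1 => "c1"
  'b' x 1 => "b1"
  'a' x 1 => "a1"
Compressed: "b1c2a1b2c1a1c1b1a1"
Compressed length: 18

18


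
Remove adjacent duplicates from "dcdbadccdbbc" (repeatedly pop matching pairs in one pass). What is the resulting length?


Input: dcdbadccdbbc
Stack-based adjacent duplicate removal:
  Read 'd': push. Stack: d
  Read 'c': push. Stack: dc
  Read 'd': push. Stack: dcd
  Read 'b': push. Stack: dcdb
  Read 'a': push. Stack: dcdba
  Read 'd': push. Stack: dcdbad
  Read 'c': push. Stack: dcdbadc
  Read 'c': matches stack top 'c' => pop. Stack: dcdbad
  Read 'd': matches stack top 'd' => pop. Stack: dcdba
  Read 'b': push. Stack: dcdbab
  Read 'b': matches stack top 'b' => pop. Stack: dcdba
  Read 'c': push. Stack: dcdbac
Final stack: "dcdbac" (length 6)

6


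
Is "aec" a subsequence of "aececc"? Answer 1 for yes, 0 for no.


Check if "aec" is a subsequence of "aececc"
Greedy scan:
  Position 0 ('a'): matches sub[0] = 'a'
  Position 1 ('e'): matches sub[1] = 'e'
  Position 2 ('c'): matches sub[2] = 'c'
  Position 3 ('e'): no match needed
  Position 4 ('c'): no match needed
  Position 5 ('c'): no match needed
All 3 characters matched => is a subsequence

1


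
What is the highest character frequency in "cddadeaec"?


Input: cddadeaec
Character counts:
  'a': 2
  'c': 2
  'd': 3
  'e': 2
Maximum frequency: 3

3


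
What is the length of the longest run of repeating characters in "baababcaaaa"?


Input: "baababcaaaa"
Scanning for longest run:
  Position 1 ('a'): new char, reset run to 1
  Position 2 ('a'): continues run of 'a', length=2
  Position 3 ('b'): new char, reset run to 1
  Position 4 ('a'): new char, reset run to 1
  Position 5 ('b'): new char, reset run to 1
  Position 6 ('c'): new char, reset run to 1
  Position 7 ('a'): new char, reset run to 1
  Position 8 ('a'): continues run of 'a', length=2
  Position 9 ('a'): continues run of 'a', length=3
  Position 10 ('a'): continues run of 'a', length=4
Longest run: 'a' with length 4

4


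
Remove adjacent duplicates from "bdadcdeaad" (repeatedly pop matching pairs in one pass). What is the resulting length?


Input: bdadcdeaad
Stack-based adjacent duplicate removal:
  Read 'b': push. Stack: b
  Read 'd': push. Stack: bd
  Read 'a': push. Stack: bda
  Read 'd': push. Stack: bdad
  Read 'c': push. Stack: bdadc
  Read 'd': push. Stack: bdadcd
  Read 'e': push. Stack: bdadcde
  Read 'a': push. Stack: bdadcdea
  Read 'a': matches stack top 'a' => pop. Stack: bdadcde
  Read 'd': push. Stack: bdadcded
Final stack: "bdadcded" (length 8)

8


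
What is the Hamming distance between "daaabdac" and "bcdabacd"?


Comparing "daaabdac" and "bcdabacd" position by position:
  Position 0: 'd' vs 'b' => differ
  Position 1: 'a' vs 'c' => differ
  Position 2: 'a' vs 'd' => differ
  Position 3: 'a' vs 'a' => same
  Position 4: 'b' vs 'b' => same
  Position 5: 'd' vs 'a' => differ
  Position 6: 'a' vs 'c' => differ
  Position 7: 'c' vs 'd' => differ
Total differences (Hamming distance): 6

6


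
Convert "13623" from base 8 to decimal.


Input: "13623" in base 8
Positional expansion:
  Digit '1' (value 1) x 8^4 = 4096
  Digit '3' (value 3) x 8^3 = 1536
  Digit '6' (value 6) x 8^2 = 384
  Digit '2' (value 2) x 8^1 = 16
  Digit '3' (value 3) x 8^0 = 3
Sum = 6035

6035


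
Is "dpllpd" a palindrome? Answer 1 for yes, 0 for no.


Input: dpllpd
Reversed: dpllpd
  Compare pos 0 ('d') with pos 5 ('d'): match
  Compare pos 1 ('p') with pos 4 ('p'): match
  Compare pos 2 ('l') with pos 3 ('l'): match
Result: palindrome

1


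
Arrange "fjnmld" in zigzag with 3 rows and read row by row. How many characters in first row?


Zigzag "fjnmld" into 3 rows:
Placing characters:
  'f' => row 0
  'j' => row 1
  'n' => row 2
  'm' => row 1
  'l' => row 0
  'd' => row 1
Rows:
  Row 0: "fl"
  Row 1: "jmd"
  Row 2: "n"
First row length: 2

2


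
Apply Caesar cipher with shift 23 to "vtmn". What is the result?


Caesar cipher: shift "vtmn" by 23
  'v' (pos 21) + 23 = pos 18 = 's'
  't' (pos 19) + 23 = pos 16 = 'q'
  'm' (pos 12) + 23 = pos 9 = 'j'
  'n' (pos 13) + 23 = pos 10 = 'k'
Result: sqjk

sqjk


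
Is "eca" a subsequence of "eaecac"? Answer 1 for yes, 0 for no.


Check if "eca" is a subsequence of "eaecac"
Greedy scan:
  Position 0 ('e'): matches sub[0] = 'e'
  Position 1 ('a'): no match needed
  Position 2 ('e'): no match needed
  Position 3 ('c'): matches sub[1] = 'c'
  Position 4 ('a'): matches sub[2] = 'a'
  Position 5 ('c'): no match needed
All 3 characters matched => is a subsequence

1


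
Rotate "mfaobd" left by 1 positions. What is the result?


Input: "mfaobd", rotate left by 1
First 1 characters: "m"
Remaining characters: "faobd"
Concatenate remaining + first: "faobd" + "m" = "faobdm"

faobdm


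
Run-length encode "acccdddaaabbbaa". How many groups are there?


Input: acccdddaaabbbaa
Scanning for consecutive runs:
  Group 1: 'a' x 1 (positions 0-0)
  Group 2: 'c' x 3 (positions 1-3)
  Group 3: 'd' x 3 (positions 4-6)
  Group 4: 'a' x 3 (positions 7-9)
  Group 5: 'b' x 3 (positions 10-12)
  Group 6: 'a' x 2 (positions 13-14)
Total groups: 6

6


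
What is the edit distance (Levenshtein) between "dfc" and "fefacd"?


Computing edit distance: "dfc" -> "fefacd"
DP table:
           f    e    f    a    c    d
      0    1    2    3    4    5    6
  d   1    1    2    3    4    5    5
  f   2    1    2    2    3    4    5
  c   3    2    2    3    3    3    4
Edit distance = dp[3][6] = 4

4


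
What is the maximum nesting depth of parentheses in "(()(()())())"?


Input: "(()(()())())"
Tracking depth:
  Position 0 '(': depth becomes 1
  Position 1 '(': depth becomes 2
  Position 2 ')': depth becomes 1
  Position 3 '(': depth becomes 2
  Position 4 '(': depth becomes 3
  Position 5 ')': depth becomes 2
  Position 6 '(': depth becomes 3
  Position 7 ')': depth becomes 2
  Position 8 ')': depth becomes 1
  Position 9 '(': depth becomes 2
  Position 10 ')': depth becomes 1
  Position 11 ')': depth becomes 0
Maximum depth reached: 3

3


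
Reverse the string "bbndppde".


Input: bbndppde
Reading characters right to left:
  Position 7: 'e'
  Position 6: 'd'
  Position 5: 'p'
  Position 4: 'p'
  Position 3: 'd'
  Position 2: 'n'
  Position 1: 'b'
  Position 0: 'b'
Reversed: edppdnbb

edppdnbb


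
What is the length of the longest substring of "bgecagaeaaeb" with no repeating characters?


Input: "bgecagaeaaeb"
Sliding window (track last position of each char):
  Position 0 ('b'): window [0,0] length 1 -- new best
  Position 1 ('g'): window [0,1] length 2 -- new best
  Position 2 ('e'): window [0,2] length 3 -- new best
  Position 3 ('c'): window [0,3] length 4 -- new best
  Position 4 ('a'): window [0,4] length 5 -- new best
  Position 5 ('g'): repeat (last at 1), move window start to 2
  Position 5 ('g'): window [2,5] length 4
  Position 6 ('a'): repeat (last at 4), move window start to 5
  Position 6 ('a'): window [5,6] length 2
  Position 7 ('e'): window [5,7] length 3
  Position 8 ('a'): repeat (last at 6), move window start to 7
  Position 8 ('a'): window [7,8] length 2
  Position 9 ('a'): repeat (last at 8), move window start to 9
  Position 9 ('a'): window [9,9] length 1
  Position 10 ('e'): window [9,10] length 2
  Position 11 ('b'): window [9,11] length 3
Longest substring with no repeats: "bgeca" with length 5

5


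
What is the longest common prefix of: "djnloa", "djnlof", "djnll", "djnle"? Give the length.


Words: djnloa, djnlof, djnll, djnle
  Position 0: all 'd' => match
  Position 1: all 'j' => match
  Position 2: all 'n' => match
  Position 3: all 'l' => match
  Position 4: ('o', 'o', 'l', 'e') => mismatch, stop
LCP = "djnl" (length 4)

4


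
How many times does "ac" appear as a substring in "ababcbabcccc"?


Searching for "ac" in "ababcbabcccc"
Scanning each position:
  Position 0: "ab" => no
  Position 1: "ba" => no
  Position 2: "ab" => no
  Position 3: "bc" => no
  Position 4: "cb" => no
  Position 5: "ba" => no
  Position 6: "ab" => no
  Position 7: "bc" => no
  Position 8: "cc" => no
  Position 9: "cc" => no
  Position 10: "cc" => no
Total occurrences: 0

0


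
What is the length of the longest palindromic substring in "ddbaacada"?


Input: "ddbaacada"
Checking substrings for palindromes:
  [4:7] "aca" (len 3) => palindrome
  [6:9] "ada" (len 3) => palindrome
  [0:2] "dd" (len 2) => palindrome
  [3:5] "aa" (len 2) => palindrome
Longest palindromic substring: "aca" with length 3

3


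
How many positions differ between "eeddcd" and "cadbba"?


Comparing "eeddcd" and "cadbba" position by position:
  Position 0: 'e' vs 'c' => DIFFER
  Position 1: 'e' vs 'a' => DIFFER
  Position 2: 'd' vs 'd' => same
  Position 3: 'd' vs 'b' => DIFFER
  Position 4: 'c' vs 'b' => DIFFER
  Position 5: 'd' vs 'a' => DIFFER
Positions that differ: 5

5


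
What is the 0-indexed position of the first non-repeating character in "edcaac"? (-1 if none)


Input: edcaac
Character frequencies:
  'a': 2
  'c': 2
  'd': 1
  'e': 1
Scanning left to right for freq == 1:
  Position 0 ('e'): unique! => answer = 0

0


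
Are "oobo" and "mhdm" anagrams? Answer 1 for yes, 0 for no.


Strings: "oobo", "mhdm"
Sorted first:  booo
Sorted second: dhmm
Differ at position 0: 'b' vs 'd' => not anagrams

0


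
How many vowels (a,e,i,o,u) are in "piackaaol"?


Input: piackaaol
Checking each character:
  'p' at position 0: consonant
  'i' at position 1: vowel (running total: 1)
  'a' at position 2: vowel (running total: 2)
  'c' at position 3: consonant
  'k' at position 4: consonant
  'a' at position 5: vowel (running total: 3)
  'a' at position 6: vowel (running total: 4)
  'o' at position 7: vowel (running total: 5)
  'l' at position 8: consonant
Total vowels: 5

5


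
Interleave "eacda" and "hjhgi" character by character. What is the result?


Interleaving "eacda" and "hjhgi":
  Position 0: 'e' from first, 'h' from second => "eh"
  Position 1: 'a' from first, 'j' from second => "aj"
  Position 2: 'c' from first, 'h' from second => "ch"
  Position 3: 'd' from first, 'g' from second => "dg"
  Position 4: 'a' from first, 'i' from second => "ai"
Result: ehajchdgai

ehajchdgai


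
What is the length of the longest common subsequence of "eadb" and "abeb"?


LCS of "eadb" and "abeb"
DP table:
           a    b    e    b
      0    0    0    0    0
  e   0    0    0    1    1
  a   0    1    1    1    1
  d   0    1    1    1    1
  b   0    1    2    2    2
LCS length = dp[4][4] = 2

2


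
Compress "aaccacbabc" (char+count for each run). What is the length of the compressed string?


Input: aaccacbabc
Runs:
  'a' x 2 => "a2"
  'c' x 2 => "c2"
  'a' x 1 => "a1"
  'c' x 1 => "c1"
  'b' x 1 => "b1"
  'a' x 1 => "a1"
  'b' x 1 => "b1"
  'c' x 1 => "c1"
Compressed: "a2c2a1c1b1a1b1c1"
Compressed length: 16

16


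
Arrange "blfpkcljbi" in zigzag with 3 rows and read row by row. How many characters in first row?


Zigzag "blfpkcljbi" into 3 rows:
Placing characters:
  'b' => row 0
  'l' => row 1
  'f' => row 2
  'p' => row 1
  'k' => row 0
  'c' => row 1
  'l' => row 2
  'j' => row 1
  'b' => row 0
  'i' => row 1
Rows:
  Row 0: "bkb"
  Row 1: "lpcji"
  Row 2: "fl"
First row length: 3

3


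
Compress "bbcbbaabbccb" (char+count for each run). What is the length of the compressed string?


Input: bbcbbaabbccb
Runs:
  'b' x 2 => "b2"
  'c' x 1 => "c1"
  'b' x 2 => "b2"
  'a' x 2 => "a2"
  'b' x 2 => "b2"
  'c' x 2 => "c2"
  'b' x 1 => "b1"
Compressed: "b2c1b2a2b2c2b1"
Compressed length: 14

14
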